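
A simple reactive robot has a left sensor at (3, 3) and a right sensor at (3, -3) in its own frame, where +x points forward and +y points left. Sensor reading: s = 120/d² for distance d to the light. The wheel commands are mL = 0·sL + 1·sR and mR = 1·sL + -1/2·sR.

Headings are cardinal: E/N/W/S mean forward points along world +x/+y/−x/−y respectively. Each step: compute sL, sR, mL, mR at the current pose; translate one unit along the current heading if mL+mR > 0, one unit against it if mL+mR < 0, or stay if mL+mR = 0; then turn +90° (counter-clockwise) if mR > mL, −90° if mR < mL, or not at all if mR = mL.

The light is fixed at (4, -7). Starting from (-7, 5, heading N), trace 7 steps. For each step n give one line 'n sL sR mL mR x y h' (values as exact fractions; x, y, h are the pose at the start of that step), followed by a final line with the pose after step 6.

n=0: pose=(-7,5,N); sL=120/421, sR=120/289; mL=120/289, mR=9420/121669; mL+mR=59940/121669 → advance +1; mR−mL=-41100/121669 → turn -1·90°
n=1: pose=(-7,6,E); sL=3/8, sR=30/41; mL=30/41, mR=3/328; mL+mR=243/328 → advance +1; mR−mL=-237/328 → turn -1·90°
n=2: pose=(-6,6,S); sL=120/149, sR=120/269; mL=120/269, mR=23340/40081; mL+mR=41220/40081 → advance +1; mR−mL=5460/40081 → turn +1·90°
n=3: pose=(-6,5,E); sL=60/137, sR=12/13; mL=12/13, mR=-42/1781; mL+mR=1602/1781 → advance +1; mR−mL=-1686/1781 → turn -1·90°
n=4: pose=(-5,5,S); sL=40/39, sR=8/15; mL=8/15, mR=148/195; mL+mR=84/65 → advance +1; mR−mL=44/195 → turn +1·90°
n=5: pose=(-5,4,E); sL=15/29, sR=6/5; mL=6/5, mR=-12/145; mL+mR=162/145 → advance +1; mR−mL=-186/145 → turn -1·90°
n=6: pose=(-4,4,S); sL=120/89, sR=24/37; mL=24/37, mR=3372/3293; mL+mR=5508/3293 → advance +1; mR−mL=1236/3293 → turn +1·90°

0 120/421 120/289 120/289 9420/121669 -7 5 N
1 3/8 30/41 30/41 3/328 -7 6 E
2 120/149 120/269 120/269 23340/40081 -6 6 S
3 60/137 12/13 12/13 -42/1781 -6 5 E
4 40/39 8/15 8/15 148/195 -5 5 S
5 15/29 6/5 6/5 -12/145 -5 4 E
6 120/89 24/37 24/37 3372/3293 -4 4 S
final -4 3 E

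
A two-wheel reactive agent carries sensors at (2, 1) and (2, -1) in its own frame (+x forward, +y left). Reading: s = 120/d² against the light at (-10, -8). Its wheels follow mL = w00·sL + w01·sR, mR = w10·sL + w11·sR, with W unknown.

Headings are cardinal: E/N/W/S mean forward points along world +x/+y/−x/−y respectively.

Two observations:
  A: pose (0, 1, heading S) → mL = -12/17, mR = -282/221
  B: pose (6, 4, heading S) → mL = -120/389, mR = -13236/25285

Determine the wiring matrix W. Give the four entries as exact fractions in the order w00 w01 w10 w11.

obs A: pose=(0,1,S) → sL=12/17, sR=12/13, mL=-12/17, mR=-282/221
obs B: pose=(6,4,S) → sL=120/389, sR=24/65, mL=-120/389, mR=-13236/25285
sensor matrix S = [[12/17, 12/13], [120/389, 24/65]]; det S = -10368/429845
solve [mL_A; mL_B] = S·[w00; w01] and [mR_A; mR_B] = S·[w10; w11]:
  w00 = -1, w01 = 0, w10 = -1/2, w11 = -1

-1 0 -1/2 -1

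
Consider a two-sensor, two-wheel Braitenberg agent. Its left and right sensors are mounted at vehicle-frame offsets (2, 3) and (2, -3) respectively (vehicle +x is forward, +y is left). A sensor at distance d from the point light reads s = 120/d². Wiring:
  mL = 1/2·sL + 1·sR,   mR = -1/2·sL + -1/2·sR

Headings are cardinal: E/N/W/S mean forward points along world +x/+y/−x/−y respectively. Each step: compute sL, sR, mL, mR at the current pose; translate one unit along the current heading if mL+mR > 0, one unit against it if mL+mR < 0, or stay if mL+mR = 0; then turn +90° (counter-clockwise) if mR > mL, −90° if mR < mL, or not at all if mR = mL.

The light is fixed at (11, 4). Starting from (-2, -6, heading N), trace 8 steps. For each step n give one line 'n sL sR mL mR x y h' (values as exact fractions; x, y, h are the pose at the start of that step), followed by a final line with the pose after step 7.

n=0: pose=(-2,-6,N); sL=3/8, sR=30/41; mL=603/656, mR=-363/656; mL+mR=15/41 → advance +1; mR−mL=-483/328 → turn -1·90°
n=1: pose=(-2,-5,E); sL=120/157, sR=24/53; mL=6948/8321, mR=-5064/8321; mL+mR=12/53 → advance +1; mR−mL=-12012/8321 → turn -1·90°
n=2: pose=(-1,-5,S); sL=60/101, sR=60/173; mL=11250/17473, mR=-8220/17473; mL+mR=30/173 → advance +1; mR−mL=-19470/17473 → turn -1·90°
n=3: pose=(-1,-6,W); sL=24/73, sR=24/49; mL=2340/3577, mR=-1464/3577; mL+mR=12/49 → advance +1; mR−mL=-3804/3577 → turn -1·90°
n=4: pose=(-2,-6,N); sL=3/8, sR=30/41; mL=603/656, mR=-363/656; mL+mR=15/41 → advance +1; mR−mL=-483/328 → turn -1·90°
n=5: pose=(-2,-5,E); sL=120/157, sR=24/53; mL=6948/8321, mR=-5064/8321; mL+mR=12/53 → advance +1; mR−mL=-12012/8321 → turn -1·90°
n=6: pose=(-1,-5,S); sL=60/101, sR=60/173; mL=11250/17473, mR=-8220/17473; mL+mR=30/173 → advance +1; mR−mL=-19470/17473 → turn -1·90°
n=7: pose=(-1,-6,W); sL=24/73, sR=24/49; mL=2340/3577, mR=-1464/3577; mL+mR=12/49 → advance +1; mR−mL=-3804/3577 → turn -1·90°

0 3/8 30/41 603/656 -363/656 -2 -6 N
1 120/157 24/53 6948/8321 -5064/8321 -2 -5 E
2 60/101 60/173 11250/17473 -8220/17473 -1 -5 S
3 24/73 24/49 2340/3577 -1464/3577 -1 -6 W
4 3/8 30/41 603/656 -363/656 -2 -6 N
5 120/157 24/53 6948/8321 -5064/8321 -2 -5 E
6 60/101 60/173 11250/17473 -8220/17473 -1 -5 S
7 24/73 24/49 2340/3577 -1464/3577 -1 -6 W
final -2 -6 N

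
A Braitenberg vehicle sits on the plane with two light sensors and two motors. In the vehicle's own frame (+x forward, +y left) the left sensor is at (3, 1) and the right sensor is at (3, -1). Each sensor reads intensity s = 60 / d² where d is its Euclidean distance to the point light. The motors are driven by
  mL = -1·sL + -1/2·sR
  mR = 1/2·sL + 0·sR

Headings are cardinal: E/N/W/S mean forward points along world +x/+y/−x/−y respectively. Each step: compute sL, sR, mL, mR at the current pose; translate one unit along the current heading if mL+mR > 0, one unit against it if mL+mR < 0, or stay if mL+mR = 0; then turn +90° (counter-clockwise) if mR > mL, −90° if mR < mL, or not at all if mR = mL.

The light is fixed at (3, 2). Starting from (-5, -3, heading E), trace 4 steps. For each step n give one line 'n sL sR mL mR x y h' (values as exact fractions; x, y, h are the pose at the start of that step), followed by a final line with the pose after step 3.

0 60/41 60/61 -4890/2501 30/41 -5 -3 E
1 15/26 15/17 -225/221 15/52 -6 -3 N
2 60/193 60/169 -15930/32617 30/193 -6 -4 W
3 6/13 10/27 -227/351 3/13 -5 -4 S
final -5 -3 E

n=0: pose=(-5,-3,E); sL=60/41, sR=60/61; mL=-4890/2501, mR=30/41; mL+mR=-3060/2501 → advance -1; mR−mL=6720/2501 → turn +1·90°
n=1: pose=(-6,-3,N); sL=15/26, sR=15/17; mL=-225/221, mR=15/52; mL+mR=-645/884 → advance -1; mR−mL=1155/884 → turn +1·90°
n=2: pose=(-6,-4,W); sL=60/193, sR=60/169; mL=-15930/32617, mR=30/193; mL+mR=-10860/32617 → advance -1; mR−mL=21000/32617 → turn +1·90°
n=3: pose=(-5,-4,S); sL=6/13, sR=10/27; mL=-227/351, mR=3/13; mL+mR=-146/351 → advance -1; mR−mL=308/351 → turn +1·90°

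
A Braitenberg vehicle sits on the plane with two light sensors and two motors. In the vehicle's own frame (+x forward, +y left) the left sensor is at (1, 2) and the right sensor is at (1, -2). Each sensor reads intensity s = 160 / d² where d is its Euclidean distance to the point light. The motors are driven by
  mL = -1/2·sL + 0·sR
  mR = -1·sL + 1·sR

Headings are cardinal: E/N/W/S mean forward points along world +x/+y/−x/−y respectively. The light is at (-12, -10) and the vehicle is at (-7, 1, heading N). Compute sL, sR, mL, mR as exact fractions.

160/153 160/193 -80/153 -6400/29529

left sensor world pos  = (-9, 2); dL² = 153
right sensor world pos = (-5, 2); dR² = 193
sL = 160/153 = 160/153
sR = 160/193 = 160/193
mL = -1/2·sL + 0·sR = -80/153
mR = -1·sL + 1·sR = -6400/29529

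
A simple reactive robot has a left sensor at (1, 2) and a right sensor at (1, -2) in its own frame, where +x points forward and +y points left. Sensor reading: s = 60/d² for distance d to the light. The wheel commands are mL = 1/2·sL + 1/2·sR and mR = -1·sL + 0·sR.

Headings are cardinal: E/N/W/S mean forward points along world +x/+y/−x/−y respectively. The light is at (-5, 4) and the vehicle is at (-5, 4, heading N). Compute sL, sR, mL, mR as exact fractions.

12 12 12 -12

left sensor world pos  = (-7, 5); dL² = 5
right sensor world pos = (-3, 5); dR² = 5
sL = 60/5 = 12
sR = 60/5 = 12
mL = 1/2·sL + 1/2·sR = 12
mR = -1·sL + 0·sR = -12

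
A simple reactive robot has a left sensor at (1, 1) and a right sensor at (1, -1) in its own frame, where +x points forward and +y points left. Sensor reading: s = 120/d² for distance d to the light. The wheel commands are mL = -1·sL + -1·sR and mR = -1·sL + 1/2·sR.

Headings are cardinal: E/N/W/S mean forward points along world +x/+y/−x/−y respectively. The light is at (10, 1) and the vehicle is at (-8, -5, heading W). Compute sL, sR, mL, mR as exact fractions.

12/41 60/193 -4776/7913 -1086/7913

left sensor world pos  = (-9, -6); dL² = 410
right sensor world pos = (-9, -4); dR² = 386
sL = 120/410 = 12/41
sR = 120/386 = 60/193
mL = -1·sL + -1·sR = -4776/7913
mR = -1·sL + 1/2·sR = -1086/7913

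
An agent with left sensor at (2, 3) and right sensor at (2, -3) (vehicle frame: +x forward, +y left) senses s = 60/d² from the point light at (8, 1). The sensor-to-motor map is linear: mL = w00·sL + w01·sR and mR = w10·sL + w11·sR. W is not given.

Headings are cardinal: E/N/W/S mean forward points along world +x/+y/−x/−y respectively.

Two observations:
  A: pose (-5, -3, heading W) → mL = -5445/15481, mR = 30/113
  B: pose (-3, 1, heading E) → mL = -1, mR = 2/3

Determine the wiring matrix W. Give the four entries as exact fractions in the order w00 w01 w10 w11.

-1 -1/2 0 1

obs A: pose=(-5,-3,W) → sL=30/137, sR=30/113, mL=-5445/15481, mR=30/113
obs B: pose=(-3,1,E) → sL=2/3, sR=2/3, mL=-1, mR=2/3
sensor matrix S = [[30/137, 30/113], [2/3, 2/3]]; det S = -480/15481
solve [mL_A; mL_B] = S·[w00; w01] and [mR_A; mR_B] = S·[w10; w11]:
  w00 = -1, w01 = -1/2, w10 = 0, w11 = 1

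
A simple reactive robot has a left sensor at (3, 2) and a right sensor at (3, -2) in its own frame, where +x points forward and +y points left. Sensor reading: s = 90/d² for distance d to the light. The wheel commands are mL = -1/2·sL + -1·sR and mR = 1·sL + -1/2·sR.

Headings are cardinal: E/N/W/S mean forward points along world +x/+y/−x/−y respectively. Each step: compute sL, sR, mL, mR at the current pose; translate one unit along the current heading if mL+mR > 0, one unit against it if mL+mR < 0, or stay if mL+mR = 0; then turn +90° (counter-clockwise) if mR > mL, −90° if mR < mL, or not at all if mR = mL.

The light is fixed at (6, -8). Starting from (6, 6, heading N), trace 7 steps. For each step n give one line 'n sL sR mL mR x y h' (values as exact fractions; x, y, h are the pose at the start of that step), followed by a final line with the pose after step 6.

n=0: pose=(6,6,N); sL=90/293, sR=90/293; mL=-135/293, mR=45/293; mL+mR=-90/293 → advance -1; mR−mL=180/293 → turn +1·90°
n=1: pose=(6,5,W); sL=9/13, sR=5/13; mL=-19/26, mR=1/2; mL+mR=-3/13 → advance -1; mR−mL=16/13 → turn +1·90°
n=2: pose=(7,5,S); sL=90/109, sR=90/101; mL=-14355/11009, mR=4185/11009; mL+mR=-10170/11009 → advance -1; mR−mL=18540/11009 → turn +1·90°
n=3: pose=(7,6,E); sL=45/136, sR=9/16; mL=-99/136, mR=27/544; mL+mR=-369/544 → advance -1; mR−mL=423/544 → turn +1·90°
n=4: pose=(6,6,N); sL=90/293, sR=90/293; mL=-135/293, mR=45/293; mL+mR=-90/293 → advance -1; mR−mL=180/293 → turn +1·90°
n=5: pose=(6,5,W); sL=9/13, sR=5/13; mL=-19/26, mR=1/2; mL+mR=-3/13 → advance -1; mR−mL=16/13 → turn +1·90°
n=6: pose=(7,5,S); sL=90/109, sR=90/101; mL=-14355/11009, mR=4185/11009; mL+mR=-10170/11009 → advance -1; mR−mL=18540/11009 → turn +1·90°

0 90/293 90/293 -135/293 45/293 6 6 N
1 9/13 5/13 -19/26 1/2 6 5 W
2 90/109 90/101 -14355/11009 4185/11009 7 5 S
3 45/136 9/16 -99/136 27/544 7 6 E
4 90/293 90/293 -135/293 45/293 6 6 N
5 9/13 5/13 -19/26 1/2 6 5 W
6 90/109 90/101 -14355/11009 4185/11009 7 5 S
final 7 6 E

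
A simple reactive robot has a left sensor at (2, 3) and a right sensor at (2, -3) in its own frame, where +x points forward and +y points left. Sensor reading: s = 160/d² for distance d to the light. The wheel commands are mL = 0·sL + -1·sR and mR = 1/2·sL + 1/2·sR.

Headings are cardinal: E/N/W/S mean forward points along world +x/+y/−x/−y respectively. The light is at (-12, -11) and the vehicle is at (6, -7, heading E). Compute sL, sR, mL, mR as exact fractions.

left sensor world pos  = (8, -4); dL² = 449
right sensor world pos = (8, -10); dR² = 401
sL = 160/449 = 160/449
sR = 160/401 = 160/401
mL = 0·sL + -1·sR = -160/401
mR = 1/2·sL + 1/2·sR = 68000/180049

160/449 160/401 -160/401 68000/180049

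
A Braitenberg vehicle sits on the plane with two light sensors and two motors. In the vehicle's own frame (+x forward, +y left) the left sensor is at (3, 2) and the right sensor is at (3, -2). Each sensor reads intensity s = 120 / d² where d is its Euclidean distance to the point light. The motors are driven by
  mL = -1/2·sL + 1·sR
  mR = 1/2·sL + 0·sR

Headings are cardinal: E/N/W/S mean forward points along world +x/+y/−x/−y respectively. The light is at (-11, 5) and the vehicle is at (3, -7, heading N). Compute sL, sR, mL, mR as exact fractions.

8/15 120/337 452/5055 4/15

left sensor world pos  = (1, -4); dL² = 225
right sensor world pos = (5, -4); dR² = 337
sL = 120/225 = 8/15
sR = 120/337 = 120/337
mL = -1/2·sL + 1·sR = 452/5055
mR = 1/2·sL + 0·sR = 4/15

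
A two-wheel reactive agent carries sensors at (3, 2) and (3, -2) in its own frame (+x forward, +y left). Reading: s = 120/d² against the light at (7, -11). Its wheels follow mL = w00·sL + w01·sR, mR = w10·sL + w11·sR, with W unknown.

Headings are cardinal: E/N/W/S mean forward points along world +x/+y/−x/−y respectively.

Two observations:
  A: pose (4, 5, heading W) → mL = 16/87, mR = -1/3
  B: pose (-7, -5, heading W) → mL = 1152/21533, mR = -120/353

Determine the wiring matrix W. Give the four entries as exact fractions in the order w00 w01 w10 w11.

obs A: pose=(4,5,W) → sL=15/29, sR=1/3, mL=16/87, mR=-1/3
obs B: pose=(-7,-5,W) → sL=24/61, sR=120/353, mL=1152/21533, mR=-120/353
sensor matrix S = [[15/29, 1/3], [24/61, 120/353]]; det S = 27904/624457
solve [mL_A; mL_B] = S·[w00; w01] and [mR_A; mR_B] = S·[w10; w11]:
  w00 = 1, w01 = -1, w10 = 0, w11 = -1

1 -1 0 -1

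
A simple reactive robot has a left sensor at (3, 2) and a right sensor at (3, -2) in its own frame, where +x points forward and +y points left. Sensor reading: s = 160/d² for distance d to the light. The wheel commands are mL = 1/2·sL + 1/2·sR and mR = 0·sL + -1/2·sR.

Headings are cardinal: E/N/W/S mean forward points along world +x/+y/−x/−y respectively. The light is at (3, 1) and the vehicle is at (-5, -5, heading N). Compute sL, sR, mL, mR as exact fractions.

160/109 32/9 2464/981 -16/9

left sensor world pos  = (-7, -2); dL² = 109
right sensor world pos = (-3, -2); dR² = 45
sL = 160/109 = 160/109
sR = 160/45 = 32/9
mL = 1/2·sL + 1/2·sR = 2464/981
mR = 0·sL + -1/2·sR = -16/9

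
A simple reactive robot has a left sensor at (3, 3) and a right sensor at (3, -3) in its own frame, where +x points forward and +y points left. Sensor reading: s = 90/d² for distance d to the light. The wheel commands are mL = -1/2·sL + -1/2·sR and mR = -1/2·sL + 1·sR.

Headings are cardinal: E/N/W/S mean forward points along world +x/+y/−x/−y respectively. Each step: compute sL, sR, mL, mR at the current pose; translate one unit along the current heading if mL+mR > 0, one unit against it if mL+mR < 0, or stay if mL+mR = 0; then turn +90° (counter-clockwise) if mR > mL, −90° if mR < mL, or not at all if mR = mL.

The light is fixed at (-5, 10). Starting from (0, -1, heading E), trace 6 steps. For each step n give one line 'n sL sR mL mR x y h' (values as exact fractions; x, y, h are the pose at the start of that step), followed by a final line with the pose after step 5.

n=0: pose=(0,-1,E); sL=45/64, sR=9/26; mL=-873/1664, mR=-9/1664; mL+mR=-441/832 → advance -1; mR−mL=27/52 → turn +1·90°
n=1: pose=(-1,-1,N); sL=18/13, sR=90/113; mL=-1602/1469, mR=153/1469; mL+mR=-1449/1469 → advance -1; mR−mL=135/113 → turn +1·90°
n=2: pose=(-1,-2,W); sL=45/113, sR=45/41; mL=-3465/4633, mR=8325/9266; mL+mR=1395/9266 → advance +1; mR−mL=135/82 → turn +1·90°
n=3: pose=(-2,-2,S); sL=10/29, sR=2/5; mL=-54/145, mR=33/145; mL+mR=-21/145 → advance -1; mR−mL=3/5 → turn +1·90°
n=4: pose=(-2,-1,E); sL=9/10, sR=45/116; mL=-747/1160, mR=-9/145; mL+mR=-819/1160 → advance -1; mR−mL=135/232 → turn +1·90°
n=5: pose=(-3,-1,N); sL=18/13, sR=90/89; mL=-1386/1157, mR=369/1157; mL+mR=-1017/1157 → advance -1; mR−mL=135/89 → turn +1·90°

0 45/64 9/26 -873/1664 -9/1664 0 -1 E
1 18/13 90/113 -1602/1469 153/1469 -1 -1 N
2 45/113 45/41 -3465/4633 8325/9266 -1 -2 W
3 10/29 2/5 -54/145 33/145 -2 -2 S
4 9/10 45/116 -747/1160 -9/145 -2 -1 E
5 18/13 90/89 -1386/1157 369/1157 -3 -1 N
final -3 -2 W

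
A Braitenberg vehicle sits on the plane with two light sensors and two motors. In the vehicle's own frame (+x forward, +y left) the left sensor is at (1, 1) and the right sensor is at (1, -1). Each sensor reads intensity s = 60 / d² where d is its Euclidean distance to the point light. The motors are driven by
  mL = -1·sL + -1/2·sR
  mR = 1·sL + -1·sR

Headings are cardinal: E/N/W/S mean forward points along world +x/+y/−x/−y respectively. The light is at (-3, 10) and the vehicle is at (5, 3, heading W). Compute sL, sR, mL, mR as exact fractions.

60/113 12/17 -1698/1921 -336/1921

left sensor world pos  = (4, 2); dL² = 113
right sensor world pos = (4, 4); dR² = 85
sL = 60/113 = 60/113
sR = 60/85 = 12/17
mL = -1·sL + -1/2·sR = -1698/1921
mR = 1·sL + -1·sR = -336/1921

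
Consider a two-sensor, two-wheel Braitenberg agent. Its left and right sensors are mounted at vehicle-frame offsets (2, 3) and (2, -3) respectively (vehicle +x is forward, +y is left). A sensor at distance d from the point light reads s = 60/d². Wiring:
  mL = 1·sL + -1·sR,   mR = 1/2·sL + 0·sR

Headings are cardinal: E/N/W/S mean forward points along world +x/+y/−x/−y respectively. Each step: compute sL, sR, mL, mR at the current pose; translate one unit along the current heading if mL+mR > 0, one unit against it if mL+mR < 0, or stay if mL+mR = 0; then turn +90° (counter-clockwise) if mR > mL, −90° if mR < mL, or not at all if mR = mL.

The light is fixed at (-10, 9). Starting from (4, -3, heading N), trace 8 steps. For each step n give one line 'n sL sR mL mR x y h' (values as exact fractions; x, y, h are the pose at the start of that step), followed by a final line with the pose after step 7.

0 60/221 60/389 10080/85969 30/221 4 -3 N
1 3/17 15/52 -99/884 3/34 4 -2 W
2 60/493 60/313 -10800/154309 30/493 5 -2 S
3 30/169 30/229 1800/38701 15/169 5 -1 E
4 60/233 12/85 2304/19805 30/233 6 -1 N
5 3/17 15/58 -81/986 3/34 6 0 W
6 12/89 12/53 -432/4717 6/89 5 0 S
7 30/157 6/41 288/6437 15/157 5 1 E
final 6 1 N

n=0: pose=(4,-3,N); sL=60/221, sR=60/389; mL=10080/85969, mR=30/221; mL+mR=21750/85969 → advance +1; mR−mL=1590/85969 → turn +1·90°
n=1: pose=(4,-2,W); sL=3/17, sR=15/52; mL=-99/884, mR=3/34; mL+mR=-21/884 → advance -1; mR−mL=177/884 → turn +1·90°
n=2: pose=(5,-2,S); sL=60/493, sR=60/313; mL=-10800/154309, mR=30/493; mL+mR=-1410/154309 → advance -1; mR−mL=20190/154309 → turn +1·90°
n=3: pose=(5,-1,E); sL=30/169, sR=30/229; mL=1800/38701, mR=15/169; mL+mR=5235/38701 → advance +1; mR−mL=1635/38701 → turn +1·90°
n=4: pose=(6,-1,N); sL=60/233, sR=12/85; mL=2304/19805, mR=30/233; mL+mR=4854/19805 → advance +1; mR−mL=246/19805 → turn +1·90°
n=5: pose=(6,0,W); sL=3/17, sR=15/58; mL=-81/986, mR=3/34; mL+mR=3/493 → advance +1; mR−mL=84/493 → turn +1·90°
n=6: pose=(5,0,S); sL=12/89, sR=12/53; mL=-432/4717, mR=6/89; mL+mR=-114/4717 → advance -1; mR−mL=750/4717 → turn +1·90°
n=7: pose=(5,1,E); sL=30/157, sR=6/41; mL=288/6437, mR=15/157; mL+mR=903/6437 → advance +1; mR−mL=327/6437 → turn +1·90°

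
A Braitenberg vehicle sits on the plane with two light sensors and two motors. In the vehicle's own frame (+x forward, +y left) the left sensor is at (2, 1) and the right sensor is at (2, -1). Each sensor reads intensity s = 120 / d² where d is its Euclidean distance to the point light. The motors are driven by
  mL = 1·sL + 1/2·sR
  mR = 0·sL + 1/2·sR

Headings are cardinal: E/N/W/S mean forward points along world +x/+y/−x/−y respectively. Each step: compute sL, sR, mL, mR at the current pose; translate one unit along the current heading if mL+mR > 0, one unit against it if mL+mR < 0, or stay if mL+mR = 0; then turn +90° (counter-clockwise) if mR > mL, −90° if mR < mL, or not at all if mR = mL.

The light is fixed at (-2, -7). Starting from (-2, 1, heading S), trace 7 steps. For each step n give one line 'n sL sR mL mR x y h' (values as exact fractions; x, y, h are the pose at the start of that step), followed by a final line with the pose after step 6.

0 120/37 120/37 180/37 60/37 -2 1 S
1 3 30/17 66/17 15/17 -2 0 W
2 24/17 40/27 988/459 20/27 -3 0 N
3 60/41 12/5 546/205 6/5 -3 1 E
4 120/37 120/37 180/37 60/37 -2 1 S
5 3 30/17 66/17 15/17 -2 0 W
6 24/17 40/27 988/459 20/27 -3 0 N
final -3 1 E

n=0: pose=(-2,1,S); sL=120/37, sR=120/37; mL=180/37, mR=60/37; mL+mR=240/37 → advance +1; mR−mL=-120/37 → turn -1·90°
n=1: pose=(-2,0,W); sL=3, sR=30/17; mL=66/17, mR=15/17; mL+mR=81/17 → advance +1; mR−mL=-3 → turn -1·90°
n=2: pose=(-3,0,N); sL=24/17, sR=40/27; mL=988/459, mR=20/27; mL+mR=1328/459 → advance +1; mR−mL=-24/17 → turn -1·90°
n=3: pose=(-3,1,E); sL=60/41, sR=12/5; mL=546/205, mR=6/5; mL+mR=792/205 → advance +1; mR−mL=-60/41 → turn -1·90°
n=4: pose=(-2,1,S); sL=120/37, sR=120/37; mL=180/37, mR=60/37; mL+mR=240/37 → advance +1; mR−mL=-120/37 → turn -1·90°
n=5: pose=(-2,0,W); sL=3, sR=30/17; mL=66/17, mR=15/17; mL+mR=81/17 → advance +1; mR−mL=-3 → turn -1·90°
n=6: pose=(-3,0,N); sL=24/17, sR=40/27; mL=988/459, mR=20/27; mL+mR=1328/459 → advance +1; mR−mL=-24/17 → turn -1·90°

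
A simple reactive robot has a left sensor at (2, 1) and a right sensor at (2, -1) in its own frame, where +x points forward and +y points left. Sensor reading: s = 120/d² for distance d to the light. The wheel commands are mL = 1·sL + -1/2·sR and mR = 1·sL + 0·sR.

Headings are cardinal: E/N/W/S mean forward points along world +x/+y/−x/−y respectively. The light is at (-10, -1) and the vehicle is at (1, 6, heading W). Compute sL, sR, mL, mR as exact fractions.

left sensor world pos  = (-1, 5); dL² = 117
right sensor world pos = (-1, 7); dR² = 145
sL = 120/117 = 40/39
sR = 120/145 = 24/29
mL = 1·sL + -1/2·sR = 692/1131
mR = 1·sL + 0·sR = 40/39

40/39 24/29 692/1131 40/39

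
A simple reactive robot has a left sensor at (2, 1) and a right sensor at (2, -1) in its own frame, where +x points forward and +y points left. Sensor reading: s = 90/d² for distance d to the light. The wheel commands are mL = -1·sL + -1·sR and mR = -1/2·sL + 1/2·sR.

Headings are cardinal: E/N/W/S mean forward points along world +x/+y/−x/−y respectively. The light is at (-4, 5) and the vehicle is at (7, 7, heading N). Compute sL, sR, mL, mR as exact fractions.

45/58 9/16 -621/464 -99/928

left sensor world pos  = (6, 9); dL² = 116
right sensor world pos = (8, 9); dR² = 160
sL = 90/116 = 45/58
sR = 90/160 = 9/16
mL = -1·sL + -1·sR = -621/464
mR = -1/2·sL + 1/2·sR = -99/928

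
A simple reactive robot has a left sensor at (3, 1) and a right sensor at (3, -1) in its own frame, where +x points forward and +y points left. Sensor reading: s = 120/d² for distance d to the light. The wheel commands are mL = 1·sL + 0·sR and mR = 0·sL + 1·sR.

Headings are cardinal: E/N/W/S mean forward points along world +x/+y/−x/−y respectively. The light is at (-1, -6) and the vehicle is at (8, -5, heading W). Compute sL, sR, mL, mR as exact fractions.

10/3 3 10/3 3

left sensor world pos  = (5, -6); dL² = 36
right sensor world pos = (5, -4); dR² = 40
sL = 120/36 = 10/3
sR = 120/40 = 3
mL = 1·sL + 0·sR = 10/3
mR = 0·sL + 1·sR = 3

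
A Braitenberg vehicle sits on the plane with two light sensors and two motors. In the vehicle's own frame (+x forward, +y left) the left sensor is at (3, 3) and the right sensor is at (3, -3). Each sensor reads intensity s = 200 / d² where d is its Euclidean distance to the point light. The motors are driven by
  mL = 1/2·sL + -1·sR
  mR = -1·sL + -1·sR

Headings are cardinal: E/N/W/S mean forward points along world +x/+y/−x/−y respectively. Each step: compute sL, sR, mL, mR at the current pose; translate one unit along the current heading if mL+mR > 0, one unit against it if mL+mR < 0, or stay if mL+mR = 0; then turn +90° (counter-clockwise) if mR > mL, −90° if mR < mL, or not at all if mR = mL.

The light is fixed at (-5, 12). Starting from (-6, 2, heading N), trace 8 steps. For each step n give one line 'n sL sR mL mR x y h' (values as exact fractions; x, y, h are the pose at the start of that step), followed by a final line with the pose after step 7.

0 40/13 200/53 -1540/689 -4720/689 -6 2 N
1 50/17 1 8/17 -67/17 -6 1 E
2 200/197 200/221 -17300/43537 -83600/43537 -7 1 S
3 100/97 100/37 -7850/3589 -13400/3589 -7 2 W
4 40/13 200/53 -1540/689 -4720/689 -6 2 N
5 50/17 1 8/17 -67/17 -6 1 E
6 200/197 200/221 -17300/43537 -83600/43537 -7 1 S
7 100/97 100/37 -7850/3589 -13400/3589 -7 2 W
final -6 2 N

n=0: pose=(-6,2,N); sL=40/13, sR=200/53; mL=-1540/689, mR=-4720/689; mL+mR=-6260/689 → advance -1; mR−mL=-60/13 → turn -1·90°
n=1: pose=(-6,1,E); sL=50/17, sR=1; mL=8/17, mR=-67/17; mL+mR=-59/17 → advance -1; mR−mL=-75/17 → turn -1·90°
n=2: pose=(-7,1,S); sL=200/197, sR=200/221; mL=-17300/43537, mR=-83600/43537; mL+mR=-100900/43537 → advance -1; mR−mL=-300/197 → turn -1·90°
n=3: pose=(-7,2,W); sL=100/97, sR=100/37; mL=-7850/3589, mR=-13400/3589; mL+mR=-21250/3589 → advance -1; mR−mL=-150/97 → turn -1·90°
n=4: pose=(-6,2,N); sL=40/13, sR=200/53; mL=-1540/689, mR=-4720/689; mL+mR=-6260/689 → advance -1; mR−mL=-60/13 → turn -1·90°
n=5: pose=(-6,1,E); sL=50/17, sR=1; mL=8/17, mR=-67/17; mL+mR=-59/17 → advance -1; mR−mL=-75/17 → turn -1·90°
n=6: pose=(-7,1,S); sL=200/197, sR=200/221; mL=-17300/43537, mR=-83600/43537; mL+mR=-100900/43537 → advance -1; mR−mL=-300/197 → turn -1·90°
n=7: pose=(-7,2,W); sL=100/97, sR=100/37; mL=-7850/3589, mR=-13400/3589; mL+mR=-21250/3589 → advance -1; mR−mL=-150/97 → turn -1·90°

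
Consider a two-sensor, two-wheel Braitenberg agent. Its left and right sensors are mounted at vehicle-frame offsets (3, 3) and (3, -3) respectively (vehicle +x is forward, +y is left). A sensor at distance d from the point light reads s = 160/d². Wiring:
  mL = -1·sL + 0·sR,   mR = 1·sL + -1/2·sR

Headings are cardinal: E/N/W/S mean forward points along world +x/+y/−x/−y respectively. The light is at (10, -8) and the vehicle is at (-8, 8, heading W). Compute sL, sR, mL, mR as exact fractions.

left sensor world pos  = (-11, 5); dL² = 610
right sensor world pos = (-11, 11); dR² = 802
sL = 160/610 = 16/61
sR = 160/802 = 80/401
mL = -1·sL + 0·sR = -16/61
mR = 1·sL + -1/2·sR = 3976/24461

16/61 80/401 -16/61 3976/24461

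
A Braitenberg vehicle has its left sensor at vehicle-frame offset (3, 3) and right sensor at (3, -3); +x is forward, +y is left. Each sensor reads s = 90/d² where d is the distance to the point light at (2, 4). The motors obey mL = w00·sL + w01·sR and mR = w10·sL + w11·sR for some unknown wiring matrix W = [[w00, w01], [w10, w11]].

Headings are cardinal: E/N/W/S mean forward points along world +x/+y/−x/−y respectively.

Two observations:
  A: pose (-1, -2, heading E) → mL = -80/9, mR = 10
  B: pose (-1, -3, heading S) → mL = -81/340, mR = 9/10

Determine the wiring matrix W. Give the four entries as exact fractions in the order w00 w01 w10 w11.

obs A: pose=(-1,-2,E) → sL=10, sR=10/9, mL=-80/9, mR=10
obs B: pose=(-1,-3,S) → sL=9/10, sR=45/68, mL=-81/340, mR=9/10
sensor matrix S = [[10, 10/9], [9/10, 45/68]]; det S = 191/34
solve [mL_A; mL_B] = S·[w00; w01] and [mR_A; mR_B] = S·[w10; w11]:
  w00 = -1, w01 = 1, w10 = 1, w11 = 0

-1 1 1 0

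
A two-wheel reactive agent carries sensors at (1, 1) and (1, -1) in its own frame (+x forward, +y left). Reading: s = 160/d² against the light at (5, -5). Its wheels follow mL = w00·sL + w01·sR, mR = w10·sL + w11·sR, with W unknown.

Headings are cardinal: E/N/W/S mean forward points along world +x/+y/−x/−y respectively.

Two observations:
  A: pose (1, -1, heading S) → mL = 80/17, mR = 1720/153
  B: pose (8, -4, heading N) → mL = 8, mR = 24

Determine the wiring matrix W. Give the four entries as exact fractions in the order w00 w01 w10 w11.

obs A: pose=(1,-1,S) → sL=80/9, sR=80/17, mL=80/17, mR=1720/153
obs B: pose=(8,-4,N) → sL=20, sR=8, mL=8, mR=24
sensor matrix S = [[80/9, 80/17], [20, 8]]; det S = -3520/153
solve [mL_A; mL_B] = S·[w00; w01] and [mR_A; mR_B] = S·[w10; w11]:
  w00 = 0, w01 = 1, w10 = 1, w11 = 1/2

0 1 1 1/2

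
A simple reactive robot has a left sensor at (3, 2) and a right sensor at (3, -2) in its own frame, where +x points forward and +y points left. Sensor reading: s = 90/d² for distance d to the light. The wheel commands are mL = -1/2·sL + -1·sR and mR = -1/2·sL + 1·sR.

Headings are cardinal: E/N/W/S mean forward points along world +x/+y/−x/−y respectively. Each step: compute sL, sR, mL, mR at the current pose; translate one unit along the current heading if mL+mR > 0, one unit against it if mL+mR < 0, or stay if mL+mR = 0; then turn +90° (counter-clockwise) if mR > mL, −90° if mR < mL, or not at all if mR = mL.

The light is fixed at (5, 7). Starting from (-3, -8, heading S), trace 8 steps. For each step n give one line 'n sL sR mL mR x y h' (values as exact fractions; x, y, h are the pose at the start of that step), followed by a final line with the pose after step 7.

n=0: pose=(-3,-8,S); sL=1/4, sR=45/212; mL=-143/424, mR=37/424; mL+mR=-1/4 → advance -1; mR−mL=45/106 → turn +1·90°
n=1: pose=(-3,-7,E); sL=90/169, sR=90/281; mL=-27855/47489, mR=2565/47489; mL+mR=-90/169 → advance -1; mR−mL=180/281 → turn +1·90°
n=2: pose=(-4,-7,N); sL=45/121, sR=9/17; mL=-2943/4114, mR=1413/4114; mL+mR=-45/121 → advance -1; mR−mL=18/17 → turn +1·90°
n=3: pose=(-4,-8,W); sL=90/433, sR=90/313; mL=-53055/135529, mR=24885/135529; mL+mR=-90/433 → advance -1; mR−mL=180/313 → turn +1·90°
n=4: pose=(-3,-8,S); sL=1/4, sR=45/212; mL=-143/424, mR=37/424; mL+mR=-1/4 → advance -1; mR−mL=45/106 → turn +1·90°
n=5: pose=(-3,-7,E); sL=90/169, sR=90/281; mL=-27855/47489, mR=2565/47489; mL+mR=-90/169 → advance -1; mR−mL=180/281 → turn +1·90°
n=6: pose=(-4,-7,N); sL=45/121, sR=9/17; mL=-2943/4114, mR=1413/4114; mL+mR=-45/121 → advance -1; mR−mL=18/17 → turn +1·90°
n=7: pose=(-4,-8,W); sL=90/433, sR=90/313; mL=-53055/135529, mR=24885/135529; mL+mR=-90/433 → advance -1; mR−mL=180/313 → turn +1·90°

0 1/4 45/212 -143/424 37/424 -3 -8 S
1 90/169 90/281 -27855/47489 2565/47489 -3 -7 E
2 45/121 9/17 -2943/4114 1413/4114 -4 -7 N
3 90/433 90/313 -53055/135529 24885/135529 -4 -8 W
4 1/4 45/212 -143/424 37/424 -3 -8 S
5 90/169 90/281 -27855/47489 2565/47489 -3 -7 E
6 45/121 9/17 -2943/4114 1413/4114 -4 -7 N
7 90/433 90/313 -53055/135529 24885/135529 -4 -8 W
final -3 -8 S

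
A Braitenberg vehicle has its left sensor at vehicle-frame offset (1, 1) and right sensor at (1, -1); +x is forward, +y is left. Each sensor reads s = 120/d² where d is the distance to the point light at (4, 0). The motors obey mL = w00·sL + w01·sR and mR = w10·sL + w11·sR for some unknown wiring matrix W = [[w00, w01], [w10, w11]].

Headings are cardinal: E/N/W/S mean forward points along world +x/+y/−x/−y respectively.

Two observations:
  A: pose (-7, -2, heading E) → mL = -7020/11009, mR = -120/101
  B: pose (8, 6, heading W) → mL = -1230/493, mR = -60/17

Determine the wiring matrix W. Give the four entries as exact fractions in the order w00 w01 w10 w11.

obs A: pose=(-7,-2,E) → sL=120/101, sR=120/109, mL=-7020/11009, mR=-120/101
obs B: pose=(8,6,W) → sL=60/17, sR=60/29, mL=-1230/493, mR=-60/17
sensor matrix S = [[120/101, 120/109], [60/17, 60/29]]; det S = -7747200/5427437
solve [mL_A; mL_B] = S·[w00; w01] and [mR_A; mR_B] = S·[w10; w11]:
  w00 = -1, w01 = 1/2, w10 = -1, w11 = 0

-1 1/2 -1 0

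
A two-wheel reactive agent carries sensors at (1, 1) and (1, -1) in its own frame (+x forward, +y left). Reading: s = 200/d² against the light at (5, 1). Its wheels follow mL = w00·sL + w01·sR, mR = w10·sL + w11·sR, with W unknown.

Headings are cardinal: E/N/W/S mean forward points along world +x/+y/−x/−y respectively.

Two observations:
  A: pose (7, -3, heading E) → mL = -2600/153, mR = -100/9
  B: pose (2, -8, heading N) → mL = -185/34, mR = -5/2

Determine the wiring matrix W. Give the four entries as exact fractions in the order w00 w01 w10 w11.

-1 -1 -1 0

obs A: pose=(7,-3,E) → sL=100/9, sR=100/17, mL=-2600/153, mR=-100/9
obs B: pose=(2,-8,N) → sL=5/2, sR=50/17, mL=-185/34, mR=-5/2
sensor matrix S = [[100/9, 100/17], [5/2, 50/17]]; det S = 2750/153
solve [mL_A; mL_B] = S·[w00; w01] and [mR_A; mR_B] = S·[w10; w11]:
  w00 = -1, w01 = -1, w10 = -1, w11 = 0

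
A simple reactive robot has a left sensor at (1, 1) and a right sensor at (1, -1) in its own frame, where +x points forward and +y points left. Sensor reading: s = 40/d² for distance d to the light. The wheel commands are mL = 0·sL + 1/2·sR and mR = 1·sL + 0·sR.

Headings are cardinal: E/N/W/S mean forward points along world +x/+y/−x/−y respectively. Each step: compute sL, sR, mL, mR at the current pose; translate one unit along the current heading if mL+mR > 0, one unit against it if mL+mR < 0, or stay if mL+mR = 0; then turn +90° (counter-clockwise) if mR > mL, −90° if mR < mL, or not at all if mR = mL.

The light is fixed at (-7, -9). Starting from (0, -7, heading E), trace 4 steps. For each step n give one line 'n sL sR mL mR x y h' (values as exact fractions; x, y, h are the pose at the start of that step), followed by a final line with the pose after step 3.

0 40/73 8/13 4/13 40/73 0 -7 E
1 20/29 4/9 2/9 20/29 1 -7 N
2 40/53 8/13 4/13 40/53 1 -6 W
3 10/17 1 1/2 10/17 0 -6 S
final 0 -7 E

n=0: pose=(0,-7,E); sL=40/73, sR=8/13; mL=4/13, mR=40/73; mL+mR=812/949 → advance +1; mR−mL=228/949 → turn +1·90°
n=1: pose=(1,-7,N); sL=20/29, sR=4/9; mL=2/9, mR=20/29; mL+mR=238/261 → advance +1; mR−mL=122/261 → turn +1·90°
n=2: pose=(1,-6,W); sL=40/53, sR=8/13; mL=4/13, mR=40/53; mL+mR=732/689 → advance +1; mR−mL=308/689 → turn +1·90°
n=3: pose=(0,-6,S); sL=10/17, sR=1; mL=1/2, mR=10/17; mL+mR=37/34 → advance +1; mR−mL=3/34 → turn +1·90°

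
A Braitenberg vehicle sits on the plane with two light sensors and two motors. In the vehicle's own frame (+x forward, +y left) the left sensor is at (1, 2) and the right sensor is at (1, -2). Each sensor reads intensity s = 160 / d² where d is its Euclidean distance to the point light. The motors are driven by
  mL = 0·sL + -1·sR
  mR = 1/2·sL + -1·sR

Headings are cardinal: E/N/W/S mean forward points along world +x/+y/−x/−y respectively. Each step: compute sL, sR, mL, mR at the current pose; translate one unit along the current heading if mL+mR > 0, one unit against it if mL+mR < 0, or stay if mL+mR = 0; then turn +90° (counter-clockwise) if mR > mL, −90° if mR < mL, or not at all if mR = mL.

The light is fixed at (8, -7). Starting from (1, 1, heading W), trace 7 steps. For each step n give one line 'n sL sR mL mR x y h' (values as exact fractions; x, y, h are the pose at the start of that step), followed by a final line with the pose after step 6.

n=0: pose=(1,1,W); sL=8/5, sR=40/41; mL=-40/41, mR=-36/205; mL+mR=-236/205 → advance -1; mR−mL=4/5 → turn +1·90°
n=1: pose=(2,1,S); sL=32/13, sR=160/113; mL=-160/113, mR=-272/1469; mL+mR=-2352/1469 → advance -1; mR−mL=16/13 → turn +1·90°
n=2: pose=(2,2,E); sL=80/73, sR=80/37; mL=-80/37, mR=-4360/2701; mL+mR=-10200/2701 → advance -1; mR−mL=40/73 → turn +1·90°
n=3: pose=(1,2,N); sL=160/181, sR=32/25; mL=-32/25, mR=-3792/4525; mL+mR=-9584/4525 → advance -1; mR−mL=80/181 → turn +1·90°
n=4: pose=(1,1,W); sL=8/5, sR=40/41; mL=-40/41, mR=-36/205; mL+mR=-236/205 → advance -1; mR−mL=4/5 → turn +1·90°
n=5: pose=(2,1,S); sL=32/13, sR=160/113; mL=-160/113, mR=-272/1469; mL+mR=-2352/1469 → advance -1; mR−mL=16/13 → turn +1·90°
n=6: pose=(2,2,E); sL=80/73, sR=80/37; mL=-80/37, mR=-4360/2701; mL+mR=-10200/2701 → advance -1; mR−mL=40/73 → turn +1·90°

0 8/5 40/41 -40/41 -36/205 1 1 W
1 32/13 160/113 -160/113 -272/1469 2 1 S
2 80/73 80/37 -80/37 -4360/2701 2 2 E
3 160/181 32/25 -32/25 -3792/4525 1 2 N
4 8/5 40/41 -40/41 -36/205 1 1 W
5 32/13 160/113 -160/113 -272/1469 2 1 S
6 80/73 80/37 -80/37 -4360/2701 2 2 E
final 1 2 N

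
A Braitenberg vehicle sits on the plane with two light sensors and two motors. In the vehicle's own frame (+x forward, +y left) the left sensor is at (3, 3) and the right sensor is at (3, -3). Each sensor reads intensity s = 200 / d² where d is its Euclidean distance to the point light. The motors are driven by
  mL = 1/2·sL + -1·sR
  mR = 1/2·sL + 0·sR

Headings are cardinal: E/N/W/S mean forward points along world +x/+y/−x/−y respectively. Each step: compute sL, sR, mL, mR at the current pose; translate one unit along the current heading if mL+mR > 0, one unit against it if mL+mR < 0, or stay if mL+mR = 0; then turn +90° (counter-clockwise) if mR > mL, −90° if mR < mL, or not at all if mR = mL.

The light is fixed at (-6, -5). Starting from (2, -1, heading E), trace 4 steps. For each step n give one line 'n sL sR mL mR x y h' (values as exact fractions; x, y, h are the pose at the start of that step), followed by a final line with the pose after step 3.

0 20/17 100/61 -1090/1037 10/17 2 -1 E
1 40/13 200/149 380/1937 20/13 1 -1 N
2 10 5/2 5/2 5 1 0 W
3 40/17 200/13 -3140/221 20/17 0 0 S
final 0 1 E

n=0: pose=(2,-1,E); sL=20/17, sR=100/61; mL=-1090/1037, mR=10/17; mL+mR=-480/1037 → advance -1; mR−mL=100/61 → turn +1·90°
n=1: pose=(1,-1,N); sL=40/13, sR=200/149; mL=380/1937, mR=20/13; mL+mR=3360/1937 → advance +1; mR−mL=200/149 → turn +1·90°
n=2: pose=(1,0,W); sL=10, sR=5/2; mL=5/2, mR=5; mL+mR=15/2 → advance +1; mR−mL=5/2 → turn +1·90°
n=3: pose=(0,0,S); sL=40/17, sR=200/13; mL=-3140/221, mR=20/17; mL+mR=-2880/221 → advance -1; mR−mL=200/13 → turn +1·90°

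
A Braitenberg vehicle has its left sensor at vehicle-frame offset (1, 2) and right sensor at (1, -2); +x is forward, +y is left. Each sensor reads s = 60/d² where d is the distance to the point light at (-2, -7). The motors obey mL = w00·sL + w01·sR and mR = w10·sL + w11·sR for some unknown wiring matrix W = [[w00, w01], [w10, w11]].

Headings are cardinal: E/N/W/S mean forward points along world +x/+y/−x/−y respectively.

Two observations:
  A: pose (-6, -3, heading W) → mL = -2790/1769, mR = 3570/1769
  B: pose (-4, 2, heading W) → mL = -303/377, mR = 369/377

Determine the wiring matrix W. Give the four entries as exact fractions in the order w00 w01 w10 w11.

-1 1/2 1/2 1

obs A: pose=(-6,-3,W) → sL=60/29, sR=60/61, mL=-2790/1769, mR=3570/1769
obs B: pose=(-4,2,W) → sL=30/29, sR=6/13, mL=-303/377, mR=369/377
sensor matrix S = [[60/29, 60/61], [30/29, 6/13]]; det S = -1440/22997
solve [mL_A; mL_B] = S·[w00; w01] and [mR_A; mR_B] = S·[w10; w11]:
  w00 = -1, w01 = 1/2, w10 = 1/2, w11 = 1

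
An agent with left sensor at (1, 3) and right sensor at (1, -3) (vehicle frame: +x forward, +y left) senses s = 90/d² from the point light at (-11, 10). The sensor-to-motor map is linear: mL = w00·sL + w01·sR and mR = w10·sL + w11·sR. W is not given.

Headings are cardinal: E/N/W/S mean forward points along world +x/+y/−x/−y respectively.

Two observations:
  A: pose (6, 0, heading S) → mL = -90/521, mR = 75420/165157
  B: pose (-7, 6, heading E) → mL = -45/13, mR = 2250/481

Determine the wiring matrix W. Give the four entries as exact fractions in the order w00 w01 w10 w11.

obs A: pose=(6,0,S) → sL=90/521, sR=90/317, mL=-90/521, mR=75420/165157
obs B: pose=(-7,6,E) → sL=45/13, sR=45/37, mL=-45/13, mR=2250/481
sensor matrix S = [[90/521, 90/317], [45/13, 45/37]]; det S = -61381800/79440517
solve [mL_A; mL_B] = S·[w00; w01] and [mR_A; mR_B] = S·[w10; w11]:
  w00 = -1, w01 = 0, w10 = 1, w11 = 1

-1 0 1 1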